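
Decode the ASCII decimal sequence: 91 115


Codes (decimal): 91 115
Per-code ASCII lookup:
  91  (special character) → '['
  115  (range 97-122: lowercase, 115 - 97 = 18) → 's'
= '[s'


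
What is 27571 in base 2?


Divide by 2 repeatedly:
27571 ÷ 2 = 13785 remainder 1
13785 ÷ 2 = 6892 remainder 1
6892 ÷ 2 = 3446 remainder 0
3446 ÷ 2 = 1723 remainder 0
1723 ÷ 2 = 861 remainder 1
861 ÷ 2 = 430 remainder 1
430 ÷ 2 = 215 remainder 0
215 ÷ 2 = 107 remainder 1
107 ÷ 2 = 53 remainder 1
53 ÷ 2 = 26 remainder 1
26 ÷ 2 = 13 remainder 0
13 ÷ 2 = 6 remainder 1
6 ÷ 2 = 3 remainder 0
3 ÷ 2 = 1 remainder 1
1 ÷ 2 = 0 remainder 1
Reading remainders bottom-up:
= 110101110110011


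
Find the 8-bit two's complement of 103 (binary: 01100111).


Original: 01100111
Step 1 - Invert all bits: 10011000
Step 2 - Add 1: 10011000 + 1
= 10011001 (represents -103)


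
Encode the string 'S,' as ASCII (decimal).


String: 'S,'  (2 characters)
Per-character ASCII lookup:
  'S': uppercase starts at 65: 'S' = 65 + 18 = 83
  ',': special character: ',' = 44
= 83 44


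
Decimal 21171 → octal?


Divide by 8 repeatedly:
21171 ÷ 8 = 2646 remainder 3
2646 ÷ 8 = 330 remainder 6
330 ÷ 8 = 41 remainder 2
41 ÷ 8 = 5 remainder 1
5 ÷ 8 = 0 remainder 5
Reading remainders bottom-up:
= 0o51263


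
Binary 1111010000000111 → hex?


Group into 4-bit nibbles: 1111010000000111
  1111 = F
  0100 = 4
  0000 = 0
  0111 = 7
= 0xF407


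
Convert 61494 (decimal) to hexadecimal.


Divide by 16 repeatedly:
61494 ÷ 16 = 3843 remainder 6 (6)
3843 ÷ 16 = 240 remainder 3 (3)
240 ÷ 16 = 15 remainder 0 (0)
15 ÷ 16 = 0 remainder 15 (F)
Reading remainders bottom-up:
= 0xF036


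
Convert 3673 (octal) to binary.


Each octal digit → 3 binary bits:
  3 = 011
  6 = 110
  7 = 111
  3 = 011
Concatenate: 011 110 111 011
= 011110111011


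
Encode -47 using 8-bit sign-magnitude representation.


Sign bit: 1 (negative)
Magnitude: 47 = 0101111
= 10101111


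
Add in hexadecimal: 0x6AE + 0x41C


Align and add column by column (LSB to MSB, each column mod 16 with carry):
  06AE
+ 041C
  ----
  col 0: E(14) + C(12) + 0 (carry in) = 26 → A(10), carry out 1
  col 1: A(10) + 1(1) + 1 (carry in) = 12 → C(12), carry out 0
  col 2: 6(6) + 4(4) + 0 (carry in) = 10 → A(10), carry out 0
  col 3: 0(0) + 0(0) + 0 (carry in) = 0 → 0(0), carry out 0
Reading digits MSB→LSB: 0ACA
Strip leading zeros: ACA
= 0xACA


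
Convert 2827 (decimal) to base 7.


Divide by 7 repeatedly:
2827 ÷ 7 = 403 remainder 6
403 ÷ 7 = 57 remainder 4
57 ÷ 7 = 8 remainder 1
8 ÷ 7 = 1 remainder 1
1 ÷ 7 = 0 remainder 1
Reading remainders bottom-up:
= 11146


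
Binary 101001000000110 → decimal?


Positional values:
Bit 1: 1 × 2^1 = 2
Bit 2: 1 × 2^2 = 4
Bit 9: 1 × 2^9 = 512
Bit 12: 1 × 2^12 = 4096
Bit 14: 1 × 2^14 = 16384
Sum = 2 + 4 + 512 + 4096 + 16384
= 20998


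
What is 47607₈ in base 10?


Positional values:
Position 0: 7 × 8^0 = 7
Position 1: 0 × 8^1 = 0
Position 2: 6 × 8^2 = 384
Position 3: 7 × 8^3 = 3584
Position 4: 4 × 8^4 = 16384
Sum = 7 + 0 + 384 + 3584 + 16384
= 20359


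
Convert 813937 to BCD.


Each digit → 4-bit binary:
  8 → 1000
  1 → 0001
  3 → 0011
  9 → 1001
  3 → 0011
  7 → 0111
= 1000 0001 0011 1001 0011 0111


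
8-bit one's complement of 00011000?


Original: 00011000
Invert all bits:
  bit 0: 0 → 1
  bit 1: 0 → 1
  bit 2: 0 → 1
  bit 3: 1 → 0
  bit 4: 1 → 0
  bit 5: 0 → 1
  bit 6: 0 → 1
  bit 7: 0 → 1
= 11100111


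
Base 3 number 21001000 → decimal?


Positional values (base 3):
  0 × 3^0 = 0 × 1 = 0
  0 × 3^1 = 0 × 3 = 0
  0 × 3^2 = 0 × 9 = 0
  1 × 3^3 = 1 × 27 = 27
  0 × 3^4 = 0 × 81 = 0
  0 × 3^5 = 0 × 243 = 0
  1 × 3^6 = 1 × 729 = 729
  2 × 3^7 = 2 × 2187 = 4374
Sum = 0 + 0 + 0 + 27 + 0 + 0 + 729 + 4374
= 5130


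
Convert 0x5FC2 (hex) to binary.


Each hex digit → 4 binary bits:
  5 = 0101
  F = 1111
  C = 1100
  2 = 0010
Concatenate: 0101 1111 1100 0010
= 0101111111000010


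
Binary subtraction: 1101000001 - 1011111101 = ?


Align and subtract column by column (LSB to MSB, borrowing when needed):
  1101000001
- 1011111101
  ----------
  col 0: (1 - 0 borrow-in) - 1 → 1 - 1 = 0, borrow out 0
  col 1: (0 - 0 borrow-in) - 0 → 0 - 0 = 0, borrow out 0
  col 2: (0 - 0 borrow-in) - 1 → borrow from next column: (0+2) - 1 = 1, borrow out 1
  col 3: (0 - 1 borrow-in) - 1 → borrow from next column: (-1+2) - 1 = 0, borrow out 1
  col 4: (0 - 1 borrow-in) - 1 → borrow from next column: (-1+2) - 1 = 0, borrow out 1
  col 5: (0 - 1 borrow-in) - 1 → borrow from next column: (-1+2) - 1 = 0, borrow out 1
  col 6: (1 - 1 borrow-in) - 1 → borrow from next column: (0+2) - 1 = 1, borrow out 1
  col 7: (0 - 1 borrow-in) - 1 → borrow from next column: (-1+2) - 1 = 0, borrow out 1
  col 8: (1 - 1 borrow-in) - 0 → 0 - 0 = 0, borrow out 0
  col 9: (1 - 0 borrow-in) - 1 → 1 - 1 = 0, borrow out 0
Reading bits MSB→LSB: 0001000100
Strip leading zeros: 1000100
= 1000100


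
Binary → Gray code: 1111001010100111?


Binary: 1111001010100111
Gray code: G = B XOR (B >> 1)
B >> 1 = 0111100101010011
1111001010100111 XOR 0111100101010011:
  1 XOR 0 = 1
  1 XOR 1 = 0
  1 XOR 1 = 0
  1 XOR 1 = 0
  0 XOR 1 = 1
  0 XOR 0 = 0
  1 XOR 0 = 1
  0 XOR 1 = 1
  1 XOR 0 = 1
  0 XOR 1 = 1
  1 XOR 0 = 1
  0 XOR 1 = 1
  0 XOR 0 = 0
  1 XOR 0 = 1
  1 XOR 1 = 0
  1 XOR 1 = 0
= 1000101111110100


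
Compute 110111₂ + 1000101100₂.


Align and add column by column (LSB to MSB, carry propagating):
  00000110111
+ 01000101100
  -----------
  col 0: 1 + 0 + 0 (carry in) = 1 → bit 1, carry out 0
  col 1: 1 + 0 + 0 (carry in) = 1 → bit 1, carry out 0
  col 2: 1 + 1 + 0 (carry in) = 2 → bit 0, carry out 1
  col 3: 0 + 1 + 1 (carry in) = 2 → bit 0, carry out 1
  col 4: 1 + 0 + 1 (carry in) = 2 → bit 0, carry out 1
  col 5: 1 + 1 + 1 (carry in) = 3 → bit 1, carry out 1
  col 6: 0 + 0 + 1 (carry in) = 1 → bit 1, carry out 0
  col 7: 0 + 0 + 0 (carry in) = 0 → bit 0, carry out 0
  col 8: 0 + 0 + 0 (carry in) = 0 → bit 0, carry out 0
  col 9: 0 + 1 + 0 (carry in) = 1 → bit 1, carry out 0
  col 10: 0 + 0 + 0 (carry in) = 0 → bit 0, carry out 0
Reading bits MSB→LSB: 01001100011
Strip leading zeros: 1001100011
= 1001100011


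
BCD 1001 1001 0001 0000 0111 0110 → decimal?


Each 4-bit group → digit:
  1001 → 9
  1001 → 9
  0001 → 1
  0000 → 0
  0111 → 7
  0110 → 6
= 991076


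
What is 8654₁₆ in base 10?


Positional values:
Position 0: 4 × 16^0 = 4 × 1 = 4
Position 1: 5 × 16^1 = 5 × 16 = 80
Position 2: 6 × 16^2 = 6 × 256 = 1536
Position 3: 8 × 16^3 = 8 × 4096 = 32768
Sum = 4 + 80 + 1536 + 32768
= 34388


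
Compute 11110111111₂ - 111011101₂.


Align and subtract column by column (LSB to MSB, borrowing when needed):
  11110111111
- 00111011101
  -----------
  col 0: (1 - 0 borrow-in) - 1 → 1 - 1 = 0, borrow out 0
  col 1: (1 - 0 borrow-in) - 0 → 1 - 0 = 1, borrow out 0
  col 2: (1 - 0 borrow-in) - 1 → 1 - 1 = 0, borrow out 0
  col 3: (1 - 0 borrow-in) - 1 → 1 - 1 = 0, borrow out 0
  col 4: (1 - 0 borrow-in) - 1 → 1 - 1 = 0, borrow out 0
  col 5: (1 - 0 borrow-in) - 0 → 1 - 0 = 1, borrow out 0
  col 6: (0 - 0 borrow-in) - 1 → borrow from next column: (0+2) - 1 = 1, borrow out 1
  col 7: (1 - 1 borrow-in) - 1 → borrow from next column: (0+2) - 1 = 1, borrow out 1
  col 8: (1 - 1 borrow-in) - 1 → borrow from next column: (0+2) - 1 = 1, borrow out 1
  col 9: (1 - 1 borrow-in) - 0 → 0 - 0 = 0, borrow out 0
  col 10: (1 - 0 borrow-in) - 0 → 1 - 0 = 1, borrow out 0
Reading bits MSB→LSB: 10111100010
Strip leading zeros: 10111100010
= 10111100010


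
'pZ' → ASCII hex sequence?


String: 'pZ'  (2 characters)
Per-character ASCII lookup:
  'p': lowercase starts at 97: 'p' = 97 + 15 = 112 → 0x70
  'Z': uppercase starts at 65: 'Z' = 65 + 25 = 90 → 0x5A
= 0x70 0x5A


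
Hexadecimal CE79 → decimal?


Positional values:
Position 0: 9 × 16^0 = 9 × 1 = 9
Position 1: 7 × 16^1 = 7 × 16 = 112
Position 2: E × 16^2 = 14 × 256 = 3584
Position 3: C × 16^3 = 12 × 4096 = 49152
Sum = 9 + 112 + 3584 + 49152
= 52857


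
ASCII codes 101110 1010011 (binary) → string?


Codes (binary): 101110 1010011
Per-code ASCII lookup:
  101110 = 46  (special character) → '.'
  1010011 = 83  (range 65-90: uppercase, 83 - 65 = 18) → 'S'
= '.S'


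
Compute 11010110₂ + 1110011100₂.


Align and add column by column (LSB to MSB, carry propagating):
  00011010110
+ 01110011100
  -----------
  col 0: 0 + 0 + 0 (carry in) = 0 → bit 0, carry out 0
  col 1: 1 + 0 + 0 (carry in) = 1 → bit 1, carry out 0
  col 2: 1 + 1 + 0 (carry in) = 2 → bit 0, carry out 1
  col 3: 0 + 1 + 1 (carry in) = 2 → bit 0, carry out 1
  col 4: 1 + 1 + 1 (carry in) = 3 → bit 1, carry out 1
  col 5: 0 + 0 + 1 (carry in) = 1 → bit 1, carry out 0
  col 6: 1 + 0 + 0 (carry in) = 1 → bit 1, carry out 0
  col 7: 1 + 1 + 0 (carry in) = 2 → bit 0, carry out 1
  col 8: 0 + 1 + 1 (carry in) = 2 → bit 0, carry out 1
  col 9: 0 + 1 + 1 (carry in) = 2 → bit 0, carry out 1
  col 10: 0 + 0 + 1 (carry in) = 1 → bit 1, carry out 0
Reading bits MSB→LSB: 10001110010
Strip leading zeros: 10001110010
= 10001110010


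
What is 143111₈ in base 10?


Positional values:
Position 0: 1 × 8^0 = 1
Position 1: 1 × 8^1 = 8
Position 2: 1 × 8^2 = 64
Position 3: 3 × 8^3 = 1536
Position 4: 4 × 8^4 = 16384
Position 5: 1 × 8^5 = 32768
Sum = 1 + 8 + 64 + 1536 + 16384 + 32768
= 50761


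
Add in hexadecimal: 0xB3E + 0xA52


Align and add column by column (LSB to MSB, each column mod 16 with carry):
  0B3E
+ 0A52
  ----
  col 0: E(14) + 2(2) + 0 (carry in) = 16 → 0(0), carry out 1
  col 1: 3(3) + 5(5) + 1 (carry in) = 9 → 9(9), carry out 0
  col 2: B(11) + A(10) + 0 (carry in) = 21 → 5(5), carry out 1
  col 3: 0(0) + 0(0) + 1 (carry in) = 1 → 1(1), carry out 0
Reading digits MSB→LSB: 1590
Strip leading zeros: 1590
= 0x1590


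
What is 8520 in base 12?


Divide by 12 repeatedly:
8520 ÷ 12 = 710 remainder 0
710 ÷ 12 = 59 remainder 2
59 ÷ 12 = 4 remainder 11
4 ÷ 12 = 0 remainder 4
Reading remainders bottom-up:
= 4B20


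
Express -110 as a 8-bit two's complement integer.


Original: 01101110
Step 1 - Invert all bits: 10010001
Step 2 - Add 1: 10010001 + 1
= 10010010 (represents -110)


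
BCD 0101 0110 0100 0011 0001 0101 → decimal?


Each 4-bit group → digit:
  0101 → 5
  0110 → 6
  0100 → 4
  0011 → 3
  0001 → 1
  0101 → 5
= 564315


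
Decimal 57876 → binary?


Divide by 2 repeatedly:
57876 ÷ 2 = 28938 remainder 0
28938 ÷ 2 = 14469 remainder 0
14469 ÷ 2 = 7234 remainder 1
7234 ÷ 2 = 3617 remainder 0
3617 ÷ 2 = 1808 remainder 1
1808 ÷ 2 = 904 remainder 0
904 ÷ 2 = 452 remainder 0
452 ÷ 2 = 226 remainder 0
226 ÷ 2 = 113 remainder 0
113 ÷ 2 = 56 remainder 1
56 ÷ 2 = 28 remainder 0
28 ÷ 2 = 14 remainder 0
14 ÷ 2 = 7 remainder 0
7 ÷ 2 = 3 remainder 1
3 ÷ 2 = 1 remainder 1
1 ÷ 2 = 0 remainder 1
Reading remainders bottom-up:
= 1110001000010100


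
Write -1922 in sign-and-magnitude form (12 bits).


Sign bit: 1 (negative)
Magnitude: 1922 = 11110000010
= 111110000010


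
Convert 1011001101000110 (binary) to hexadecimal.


Group into 4-bit nibbles: 1011001101000110
  1011 = B
  0011 = 3
  0100 = 4
  0110 = 6
= 0xB346


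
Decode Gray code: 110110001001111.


Gray code: 110110001001111
MSB stays the same: 1
Each subsequent bit = prev_binary XOR current_gray:
  B[1] = 1 XOR 1 = 0
  B[2] = 0 XOR 0 = 0
  B[3] = 0 XOR 1 = 1
  B[4] = 1 XOR 1 = 0
  B[5] = 0 XOR 0 = 0
  B[6] = 0 XOR 0 = 0
  B[7] = 0 XOR 0 = 0
  B[8] = 0 XOR 1 = 1
  B[9] = 1 XOR 0 = 1
  B[10] = 1 XOR 0 = 1
  B[11] = 1 XOR 1 = 0
  B[12] = 0 XOR 1 = 1
  B[13] = 1 XOR 1 = 0
  B[14] = 0 XOR 1 = 1
= 100100001110101 (18549 decimal)


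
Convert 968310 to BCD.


Each digit → 4-bit binary:
  9 → 1001
  6 → 0110
  8 → 1000
  3 → 0011
  1 → 0001
  0 → 0000
= 1001 0110 1000 0011 0001 0000


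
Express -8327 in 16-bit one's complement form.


Original: 0010000010000111
Invert all bits:
  bit 0: 0 → 1
  bit 1: 0 → 1
  bit 2: 1 → 0
  bit 3: 0 → 1
  bit 4: 0 → 1
  bit 5: 0 → 1
  bit 6: 0 → 1
  bit 7: 0 → 1
  bit 8: 1 → 0
  bit 9: 0 → 1
  bit 10: 0 → 1
  bit 11: 0 → 1
  bit 12: 0 → 1
  bit 13: 1 → 0
  bit 14: 1 → 0
  bit 15: 1 → 0
= 1101111101111000


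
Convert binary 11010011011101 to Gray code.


Binary: 11010011011101
Gray code: G = B XOR (B >> 1)
B >> 1 = 01101001101110
11010011011101 XOR 01101001101110:
  1 XOR 0 = 1
  1 XOR 1 = 0
  0 XOR 1 = 1
  1 XOR 0 = 1
  0 XOR 1 = 1
  0 XOR 0 = 0
  1 XOR 0 = 1
  1 XOR 1 = 0
  0 XOR 1 = 1
  1 XOR 0 = 1
  1 XOR 1 = 0
  1 XOR 1 = 0
  0 XOR 1 = 1
  1 XOR 0 = 1
= 10111010110011


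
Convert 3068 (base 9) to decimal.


Positional values (base 9):
  8 × 9^0 = 8 × 1 = 8
  6 × 9^1 = 6 × 9 = 54
  0 × 9^2 = 0 × 81 = 0
  3 × 9^3 = 3 × 729 = 2187
Sum = 8 + 54 + 0 + 2187
= 2249


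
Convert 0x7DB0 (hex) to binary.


Each hex digit → 4 binary bits:
  7 = 0111
  D = 1101
  B = 1011
  0 = 0000
Concatenate: 0111 1101 1011 0000
= 0111110110110000


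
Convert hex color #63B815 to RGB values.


Hex: #63B815
R = 63₁₆ = 99
G = B8₁₆ = 184
B = 15₁₆ = 21
= RGB(99, 184, 21)


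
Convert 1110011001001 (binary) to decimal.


Positional values:
Bit 0: 1 × 2^0 = 1
Bit 3: 1 × 2^3 = 8
Bit 6: 1 × 2^6 = 64
Bit 7: 1 × 2^7 = 128
Bit 10: 1 × 2^10 = 1024
Bit 11: 1 × 2^11 = 2048
Bit 12: 1 × 2^12 = 4096
Sum = 1 + 8 + 64 + 128 + 1024 + 2048 + 4096
= 7369


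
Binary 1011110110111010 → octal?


Group into 3-bit groups: 001011110110111010
  001 = 1
  011 = 3
  110 = 6
  110 = 6
  111 = 7
  010 = 2
= 0o136672


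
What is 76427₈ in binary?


Each octal digit → 3 binary bits:
  7 = 111
  6 = 110
  4 = 100
  2 = 010
  7 = 111
Concatenate: 111 110 100 010 111
= 111110100010111


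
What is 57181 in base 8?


Divide by 8 repeatedly:
57181 ÷ 8 = 7147 remainder 5
7147 ÷ 8 = 893 remainder 3
893 ÷ 8 = 111 remainder 5
111 ÷ 8 = 13 remainder 7
13 ÷ 8 = 1 remainder 5
1 ÷ 8 = 0 remainder 1
Reading remainders bottom-up:
= 0o157535


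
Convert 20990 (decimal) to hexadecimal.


Divide by 16 repeatedly:
20990 ÷ 16 = 1311 remainder 14 (E)
1311 ÷ 16 = 81 remainder 15 (F)
81 ÷ 16 = 5 remainder 1 (1)
5 ÷ 16 = 0 remainder 5 (5)
Reading remainders bottom-up:
= 0x51FE


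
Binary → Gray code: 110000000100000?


Binary: 110000000100000
Gray code: G = B XOR (B >> 1)
B >> 1 = 011000000010000
110000000100000 XOR 011000000010000:
  1 XOR 0 = 1
  1 XOR 1 = 0
  0 XOR 1 = 1
  0 XOR 0 = 0
  0 XOR 0 = 0
  0 XOR 0 = 0
  0 XOR 0 = 0
  0 XOR 0 = 0
  0 XOR 0 = 0
  1 XOR 0 = 1
  0 XOR 1 = 1
  0 XOR 0 = 0
  0 XOR 0 = 0
  0 XOR 0 = 0
  0 XOR 0 = 0
= 101000000110000


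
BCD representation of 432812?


Each digit → 4-bit binary:
  4 → 0100
  3 → 0011
  2 → 0010
  8 → 1000
  1 → 0001
  2 → 0010
= 0100 0011 0010 1000 0001 0010


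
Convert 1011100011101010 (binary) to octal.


Group into 3-bit groups: 001011100011101010
  001 = 1
  011 = 3
  100 = 4
  011 = 3
  101 = 5
  010 = 2
= 0o134352


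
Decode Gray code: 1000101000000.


Gray code: 1000101000000
MSB stays the same: 1
Each subsequent bit = prev_binary XOR current_gray:
  B[1] = 1 XOR 0 = 1
  B[2] = 1 XOR 0 = 1
  B[3] = 1 XOR 0 = 1
  B[4] = 1 XOR 1 = 0
  B[5] = 0 XOR 0 = 0
  B[6] = 0 XOR 1 = 1
  B[7] = 1 XOR 0 = 1
  B[8] = 1 XOR 0 = 1
  B[9] = 1 XOR 0 = 1
  B[10] = 1 XOR 0 = 1
  B[11] = 1 XOR 0 = 1
  B[12] = 1 XOR 0 = 1
= 1111001111111 (7807 decimal)


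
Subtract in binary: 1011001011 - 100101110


Align and subtract column by column (LSB to MSB, borrowing when needed):
  1011001011
- 0100101110
  ----------
  col 0: (1 - 0 borrow-in) - 0 → 1 - 0 = 1, borrow out 0
  col 1: (1 - 0 borrow-in) - 1 → 1 - 1 = 0, borrow out 0
  col 2: (0 - 0 borrow-in) - 1 → borrow from next column: (0+2) - 1 = 1, borrow out 1
  col 3: (1 - 1 borrow-in) - 1 → borrow from next column: (0+2) - 1 = 1, borrow out 1
  col 4: (0 - 1 borrow-in) - 0 → borrow from next column: (-1+2) - 0 = 1, borrow out 1
  col 5: (0 - 1 borrow-in) - 1 → borrow from next column: (-1+2) - 1 = 0, borrow out 1
  col 6: (1 - 1 borrow-in) - 0 → 0 - 0 = 0, borrow out 0
  col 7: (1 - 0 borrow-in) - 0 → 1 - 0 = 1, borrow out 0
  col 8: (0 - 0 borrow-in) - 1 → borrow from next column: (0+2) - 1 = 1, borrow out 1
  col 9: (1 - 1 borrow-in) - 0 → 0 - 0 = 0, borrow out 0
Reading bits MSB→LSB: 0110011101
Strip leading zeros: 110011101
= 110011101


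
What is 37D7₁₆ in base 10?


Positional values:
Position 0: 7 × 16^0 = 7 × 1 = 7
Position 1: D × 16^1 = 13 × 16 = 208
Position 2: 7 × 16^2 = 7 × 256 = 1792
Position 3: 3 × 16^3 = 3 × 4096 = 12288
Sum = 7 + 208 + 1792 + 12288
= 14295


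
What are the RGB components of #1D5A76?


Hex: #1D5A76
R = 1D₁₆ = 29
G = 5A₁₆ = 90
B = 76₁₆ = 118
= RGB(29, 90, 118)


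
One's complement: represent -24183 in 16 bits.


Original: 0101111001110111
Invert all bits:
  bit 0: 0 → 1
  bit 1: 1 → 0
  bit 2: 0 → 1
  bit 3: 1 → 0
  bit 4: 1 → 0
  bit 5: 1 → 0
  bit 6: 1 → 0
  bit 7: 0 → 1
  bit 8: 0 → 1
  bit 9: 1 → 0
  bit 10: 1 → 0
  bit 11: 1 → 0
  bit 12: 0 → 1
  bit 13: 1 → 0
  bit 14: 1 → 0
  bit 15: 1 → 0
= 1010000110001000


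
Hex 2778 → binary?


Each hex digit → 4 binary bits:
  2 = 0010
  7 = 0111
  7 = 0111
  8 = 1000
Concatenate: 0010 0111 0111 1000
= 0010011101111000


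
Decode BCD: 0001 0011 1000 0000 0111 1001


Each 4-bit group → digit:
  0001 → 1
  0011 → 3
  1000 → 8
  0000 → 0
  0111 → 7
  1001 → 9
= 138079


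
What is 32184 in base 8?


Divide by 8 repeatedly:
32184 ÷ 8 = 4023 remainder 0
4023 ÷ 8 = 502 remainder 7
502 ÷ 8 = 62 remainder 6
62 ÷ 8 = 7 remainder 6
7 ÷ 8 = 0 remainder 7
Reading remainders bottom-up:
= 0o76670


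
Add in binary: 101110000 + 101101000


Align and add column by column (LSB to MSB, carry propagating):
  0101110000
+ 0101101000
  ----------
  col 0: 0 + 0 + 0 (carry in) = 0 → bit 0, carry out 0
  col 1: 0 + 0 + 0 (carry in) = 0 → bit 0, carry out 0
  col 2: 0 + 0 + 0 (carry in) = 0 → bit 0, carry out 0
  col 3: 0 + 1 + 0 (carry in) = 1 → bit 1, carry out 0
  col 4: 1 + 0 + 0 (carry in) = 1 → bit 1, carry out 0
  col 5: 1 + 1 + 0 (carry in) = 2 → bit 0, carry out 1
  col 6: 1 + 1 + 1 (carry in) = 3 → bit 1, carry out 1
  col 7: 0 + 0 + 1 (carry in) = 1 → bit 1, carry out 0
  col 8: 1 + 1 + 0 (carry in) = 2 → bit 0, carry out 1
  col 9: 0 + 0 + 1 (carry in) = 1 → bit 1, carry out 0
Reading bits MSB→LSB: 1011011000
Strip leading zeros: 1011011000
= 1011011000


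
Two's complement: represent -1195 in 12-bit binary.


Original: 010010101011
Step 1 - Invert all bits: 101101010100
Step 2 - Add 1: 101101010100 + 1
= 101101010101 (represents -1195)


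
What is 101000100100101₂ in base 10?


Positional values:
Bit 0: 1 × 2^0 = 1
Bit 2: 1 × 2^2 = 4
Bit 5: 1 × 2^5 = 32
Bit 8: 1 × 2^8 = 256
Bit 12: 1 × 2^12 = 4096
Bit 14: 1 × 2^14 = 16384
Sum = 1 + 4 + 32 + 256 + 4096 + 16384
= 20773


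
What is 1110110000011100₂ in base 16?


Group into 4-bit nibbles: 1110110000011100
  1110 = E
  1100 = C
  0001 = 1
  1100 = C
= 0xEC1C


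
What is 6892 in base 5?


Divide by 5 repeatedly:
6892 ÷ 5 = 1378 remainder 2
1378 ÷ 5 = 275 remainder 3
275 ÷ 5 = 55 remainder 0
55 ÷ 5 = 11 remainder 0
11 ÷ 5 = 2 remainder 1
2 ÷ 5 = 0 remainder 2
Reading remainders bottom-up:
= 210032


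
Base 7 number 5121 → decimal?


Positional values (base 7):
  1 × 7^0 = 1 × 1 = 1
  2 × 7^1 = 2 × 7 = 14
  1 × 7^2 = 1 × 49 = 49
  5 × 7^3 = 5 × 343 = 1715
Sum = 1 + 14 + 49 + 1715
= 1779


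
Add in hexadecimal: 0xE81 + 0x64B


Align and add column by column (LSB to MSB, each column mod 16 with carry):
  0E81
+ 064B
  ----
  col 0: 1(1) + B(11) + 0 (carry in) = 12 → C(12), carry out 0
  col 1: 8(8) + 4(4) + 0 (carry in) = 12 → C(12), carry out 0
  col 2: E(14) + 6(6) + 0 (carry in) = 20 → 4(4), carry out 1
  col 3: 0(0) + 0(0) + 1 (carry in) = 1 → 1(1), carry out 0
Reading digits MSB→LSB: 14CC
Strip leading zeros: 14CC
= 0x14CC


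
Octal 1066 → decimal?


Positional values:
Position 0: 6 × 8^0 = 6
Position 1: 6 × 8^1 = 48
Position 2: 0 × 8^2 = 0
Position 3: 1 × 8^3 = 512
Sum = 6 + 48 + 0 + 512
= 566


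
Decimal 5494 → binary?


Divide by 2 repeatedly:
5494 ÷ 2 = 2747 remainder 0
2747 ÷ 2 = 1373 remainder 1
1373 ÷ 2 = 686 remainder 1
686 ÷ 2 = 343 remainder 0
343 ÷ 2 = 171 remainder 1
171 ÷ 2 = 85 remainder 1
85 ÷ 2 = 42 remainder 1
42 ÷ 2 = 21 remainder 0
21 ÷ 2 = 10 remainder 1
10 ÷ 2 = 5 remainder 0
5 ÷ 2 = 2 remainder 1
2 ÷ 2 = 1 remainder 0
1 ÷ 2 = 0 remainder 1
Reading remainders bottom-up:
= 1010101110110


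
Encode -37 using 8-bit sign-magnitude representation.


Sign bit: 1 (negative)
Magnitude: 37 = 0100101
= 10100101


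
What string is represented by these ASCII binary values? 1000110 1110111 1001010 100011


Codes (binary): 1000110 1110111 1001010 100011
Per-code ASCII lookup:
  1000110 = 70  (range 65-90: uppercase, 70 - 65 = 5) → 'F'
  1110111 = 119  (range 97-122: lowercase, 119 - 97 = 22) → 'w'
  1001010 = 74  (range 65-90: uppercase, 74 - 65 = 9) → 'J'
  100011 = 35  (special character) → '#'
= 'FwJ#'


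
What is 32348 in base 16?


Divide by 16 repeatedly:
32348 ÷ 16 = 2021 remainder 12 (C)
2021 ÷ 16 = 126 remainder 5 (5)
126 ÷ 16 = 7 remainder 14 (E)
7 ÷ 16 = 0 remainder 7 (7)
Reading remainders bottom-up:
= 0x7E5C


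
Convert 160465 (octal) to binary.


Each octal digit → 3 binary bits:
  1 = 001
  6 = 110
  0 = 000
  4 = 100
  6 = 110
  5 = 101
Concatenate: 001 110 000 100 110 101
= 001110000100110101


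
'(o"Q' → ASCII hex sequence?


String: '(o"Q'  (4 characters)
Per-character ASCII lookup:
  '(': special character: '(' = 40 → 0x28
  'o': lowercase starts at 97: 'o' = 97 + 14 = 111 → 0x6F
  '"': special character: '"' = 34 → 0x22
  'Q': uppercase starts at 65: 'Q' = 65 + 16 = 81 → 0x51
= 0x28 0x6F 0x22 0x51


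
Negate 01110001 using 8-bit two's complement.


Original: 01110001
Step 1 - Invert all bits: 10001110
Step 2 - Add 1: 10001110 + 1
= 10001111 (represents -113)


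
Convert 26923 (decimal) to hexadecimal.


Divide by 16 repeatedly:
26923 ÷ 16 = 1682 remainder 11 (B)
1682 ÷ 16 = 105 remainder 2 (2)
105 ÷ 16 = 6 remainder 9 (9)
6 ÷ 16 = 0 remainder 6 (6)
Reading remainders bottom-up:
= 0x692B


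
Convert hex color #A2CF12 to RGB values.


Hex: #A2CF12
R = A2₁₆ = 162
G = CF₁₆ = 207
B = 12₁₆ = 18
= RGB(162, 207, 18)


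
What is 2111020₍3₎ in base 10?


Positional values (base 3):
  0 × 3^0 = 0 × 1 = 0
  2 × 3^1 = 2 × 3 = 6
  0 × 3^2 = 0 × 9 = 0
  1 × 3^3 = 1 × 27 = 27
  1 × 3^4 = 1 × 81 = 81
  1 × 3^5 = 1 × 243 = 243
  2 × 3^6 = 2 × 729 = 1458
Sum = 0 + 6 + 0 + 27 + 81 + 243 + 1458
= 1815


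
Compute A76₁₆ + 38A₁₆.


Align and add column by column (LSB to MSB, each column mod 16 with carry):
  0A76
+ 038A
  ----
  col 0: 6(6) + A(10) + 0 (carry in) = 16 → 0(0), carry out 1
  col 1: 7(7) + 8(8) + 1 (carry in) = 16 → 0(0), carry out 1
  col 2: A(10) + 3(3) + 1 (carry in) = 14 → E(14), carry out 0
  col 3: 0(0) + 0(0) + 0 (carry in) = 0 → 0(0), carry out 0
Reading digits MSB→LSB: 0E00
Strip leading zeros: E00
= 0xE00


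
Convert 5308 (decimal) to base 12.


Divide by 12 repeatedly:
5308 ÷ 12 = 442 remainder 4
442 ÷ 12 = 36 remainder 10
36 ÷ 12 = 3 remainder 0
3 ÷ 12 = 0 remainder 3
Reading remainders bottom-up:
= 30A4


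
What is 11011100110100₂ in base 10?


Positional values:
Bit 2: 1 × 2^2 = 4
Bit 4: 1 × 2^4 = 16
Bit 5: 1 × 2^5 = 32
Bit 8: 1 × 2^8 = 256
Bit 9: 1 × 2^9 = 512
Bit 10: 1 × 2^10 = 1024
Bit 12: 1 × 2^12 = 4096
Bit 13: 1 × 2^13 = 8192
Sum = 4 + 16 + 32 + 256 + 512 + 1024 + 4096 + 8192
= 14132


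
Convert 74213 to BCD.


Each digit → 4-bit binary:
  7 → 0111
  4 → 0100
  2 → 0010
  1 → 0001
  3 → 0011
= 0111 0100 0010 0001 0011


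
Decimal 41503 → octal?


Divide by 8 repeatedly:
41503 ÷ 8 = 5187 remainder 7
5187 ÷ 8 = 648 remainder 3
648 ÷ 8 = 81 remainder 0
81 ÷ 8 = 10 remainder 1
10 ÷ 8 = 1 remainder 2
1 ÷ 8 = 0 remainder 1
Reading remainders bottom-up:
= 0o121037


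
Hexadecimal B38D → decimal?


Positional values:
Position 0: D × 16^0 = 13 × 1 = 13
Position 1: 8 × 16^1 = 8 × 16 = 128
Position 2: 3 × 16^2 = 3 × 256 = 768
Position 3: B × 16^3 = 11 × 4096 = 45056
Sum = 13 + 128 + 768 + 45056
= 45965


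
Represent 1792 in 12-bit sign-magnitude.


Sign bit: 0 (positive)
Magnitude: 1792 = 11100000000
= 011100000000


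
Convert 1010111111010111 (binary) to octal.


Group into 3-bit groups: 001010111111010111
  001 = 1
  010 = 2
  111 = 7
  111 = 7
  010 = 2
  111 = 7
= 0o127727


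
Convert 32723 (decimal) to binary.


Divide by 2 repeatedly:
32723 ÷ 2 = 16361 remainder 1
16361 ÷ 2 = 8180 remainder 1
8180 ÷ 2 = 4090 remainder 0
4090 ÷ 2 = 2045 remainder 0
2045 ÷ 2 = 1022 remainder 1
1022 ÷ 2 = 511 remainder 0
511 ÷ 2 = 255 remainder 1
255 ÷ 2 = 127 remainder 1
127 ÷ 2 = 63 remainder 1
63 ÷ 2 = 31 remainder 1
31 ÷ 2 = 15 remainder 1
15 ÷ 2 = 7 remainder 1
7 ÷ 2 = 3 remainder 1
3 ÷ 2 = 1 remainder 1
1 ÷ 2 = 0 remainder 1
Reading remainders bottom-up:
= 111111111010011


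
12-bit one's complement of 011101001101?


Original: 011101001101
Invert all bits:
  bit 0: 0 → 1
  bit 1: 1 → 0
  bit 2: 1 → 0
  bit 3: 1 → 0
  bit 4: 0 → 1
  bit 5: 1 → 0
  bit 6: 0 → 1
  bit 7: 0 → 1
  bit 8: 1 → 0
  bit 9: 1 → 0
  bit 10: 0 → 1
  bit 11: 1 → 0
= 100010110010


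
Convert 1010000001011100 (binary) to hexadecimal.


Group into 4-bit nibbles: 1010000001011100
  1010 = A
  0000 = 0
  0101 = 5
  1100 = C
= 0xA05C


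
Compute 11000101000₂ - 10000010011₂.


Align and subtract column by column (LSB to MSB, borrowing when needed):
  11000101000
- 10000010011
  -----------
  col 0: (0 - 0 borrow-in) - 1 → borrow from next column: (0+2) - 1 = 1, borrow out 1
  col 1: (0 - 1 borrow-in) - 1 → borrow from next column: (-1+2) - 1 = 0, borrow out 1
  col 2: (0 - 1 borrow-in) - 0 → borrow from next column: (-1+2) - 0 = 1, borrow out 1
  col 3: (1 - 1 borrow-in) - 0 → 0 - 0 = 0, borrow out 0
  col 4: (0 - 0 borrow-in) - 1 → borrow from next column: (0+2) - 1 = 1, borrow out 1
  col 5: (1 - 1 borrow-in) - 0 → 0 - 0 = 0, borrow out 0
  col 6: (0 - 0 borrow-in) - 0 → 0 - 0 = 0, borrow out 0
  col 7: (0 - 0 borrow-in) - 0 → 0 - 0 = 0, borrow out 0
  col 8: (0 - 0 borrow-in) - 0 → 0 - 0 = 0, borrow out 0
  col 9: (1 - 0 borrow-in) - 0 → 1 - 0 = 1, borrow out 0
  col 10: (1 - 0 borrow-in) - 1 → 1 - 1 = 0, borrow out 0
Reading bits MSB→LSB: 01000010101
Strip leading zeros: 1000010101
= 1000010101


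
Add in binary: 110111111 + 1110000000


Align and add column by column (LSB to MSB, carry propagating):
  00110111111
+ 01110000000
  -----------
  col 0: 1 + 0 + 0 (carry in) = 1 → bit 1, carry out 0
  col 1: 1 + 0 + 0 (carry in) = 1 → bit 1, carry out 0
  col 2: 1 + 0 + 0 (carry in) = 1 → bit 1, carry out 0
  col 3: 1 + 0 + 0 (carry in) = 1 → bit 1, carry out 0
  col 4: 1 + 0 + 0 (carry in) = 1 → bit 1, carry out 0
  col 5: 1 + 0 + 0 (carry in) = 1 → bit 1, carry out 0
  col 6: 0 + 0 + 0 (carry in) = 0 → bit 0, carry out 0
  col 7: 1 + 1 + 0 (carry in) = 2 → bit 0, carry out 1
  col 8: 1 + 1 + 1 (carry in) = 3 → bit 1, carry out 1
  col 9: 0 + 1 + 1 (carry in) = 2 → bit 0, carry out 1
  col 10: 0 + 0 + 1 (carry in) = 1 → bit 1, carry out 0
Reading bits MSB→LSB: 10100111111
Strip leading zeros: 10100111111
= 10100111111


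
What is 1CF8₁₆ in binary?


Each hex digit → 4 binary bits:
  1 = 0001
  C = 1100
  F = 1111
  8 = 1000
Concatenate: 0001 1100 1111 1000
= 0001110011111000


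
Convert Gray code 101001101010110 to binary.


Gray code: 101001101010110
MSB stays the same: 1
Each subsequent bit = prev_binary XOR current_gray:
  B[1] = 1 XOR 0 = 1
  B[2] = 1 XOR 1 = 0
  B[3] = 0 XOR 0 = 0
  B[4] = 0 XOR 0 = 0
  B[5] = 0 XOR 1 = 1
  B[6] = 1 XOR 1 = 0
  B[7] = 0 XOR 0 = 0
  B[8] = 0 XOR 1 = 1
  B[9] = 1 XOR 0 = 1
  B[10] = 1 XOR 1 = 0
  B[11] = 0 XOR 0 = 0
  B[12] = 0 XOR 1 = 1
  B[13] = 1 XOR 1 = 0
  B[14] = 0 XOR 0 = 0
= 110001001100100 (25188 decimal)


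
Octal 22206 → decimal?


Positional values:
Position 0: 6 × 8^0 = 6
Position 1: 0 × 8^1 = 0
Position 2: 2 × 8^2 = 128
Position 3: 2 × 8^3 = 1024
Position 4: 2 × 8^4 = 8192
Sum = 6 + 0 + 128 + 1024 + 8192
= 9350


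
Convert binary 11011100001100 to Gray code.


Binary: 11011100001100
Gray code: G = B XOR (B >> 1)
B >> 1 = 01101110000110
11011100001100 XOR 01101110000110:
  1 XOR 0 = 1
  1 XOR 1 = 0
  0 XOR 1 = 1
  1 XOR 0 = 1
  1 XOR 1 = 0
  1 XOR 1 = 0
  0 XOR 1 = 1
  0 XOR 0 = 0
  0 XOR 0 = 0
  0 XOR 0 = 0
  1 XOR 0 = 1
  1 XOR 1 = 0
  0 XOR 1 = 1
  0 XOR 0 = 0
= 10110010001010


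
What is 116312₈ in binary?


Each octal digit → 3 binary bits:
  1 = 001
  1 = 001
  6 = 110
  3 = 011
  1 = 001
  2 = 010
Concatenate: 001 001 110 011 001 010
= 001001110011001010


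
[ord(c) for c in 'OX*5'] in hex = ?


String: 'OX*5'  (4 characters)
Per-character ASCII lookup:
  'O': uppercase starts at 65: 'O' = 65 + 14 = 79 → 0x4F
  'X': uppercase starts at 65: 'X' = 65 + 23 = 88 → 0x58
  '*': special character: '*' = 42 → 0x2A
  '5': digits start at 48: '5' = 48 + 5 = 53 → 0x35
= 0x4F 0x58 0x2A 0x35


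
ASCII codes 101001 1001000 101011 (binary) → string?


Codes (binary): 101001 1001000 101011
Per-code ASCII lookup:
  101001 = 41  (special character) → ')'
  1001000 = 72  (range 65-90: uppercase, 72 - 65 = 7) → 'H'
  101011 = 43  (special character) → '+'
= ')H+'


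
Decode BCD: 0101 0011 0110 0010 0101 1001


Each 4-bit group → digit:
  0101 → 5
  0011 → 3
  0110 → 6
  0010 → 2
  0101 → 5
  1001 → 9
= 536259


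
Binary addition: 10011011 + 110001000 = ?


Align and add column by column (LSB to MSB, carry propagating):
  0010011011
+ 0110001000
  ----------
  col 0: 1 + 0 + 0 (carry in) = 1 → bit 1, carry out 0
  col 1: 1 + 0 + 0 (carry in) = 1 → bit 1, carry out 0
  col 2: 0 + 0 + 0 (carry in) = 0 → bit 0, carry out 0
  col 3: 1 + 1 + 0 (carry in) = 2 → bit 0, carry out 1
  col 4: 1 + 0 + 1 (carry in) = 2 → bit 0, carry out 1
  col 5: 0 + 0 + 1 (carry in) = 1 → bit 1, carry out 0
  col 6: 0 + 0 + 0 (carry in) = 0 → bit 0, carry out 0
  col 7: 1 + 1 + 0 (carry in) = 2 → bit 0, carry out 1
  col 8: 0 + 1 + 1 (carry in) = 2 → bit 0, carry out 1
  col 9: 0 + 0 + 1 (carry in) = 1 → bit 1, carry out 0
Reading bits MSB→LSB: 1000100011
Strip leading zeros: 1000100011
= 1000100011


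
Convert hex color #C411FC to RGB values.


Hex: #C411FC
R = C4₁₆ = 196
G = 11₁₆ = 17
B = FC₁₆ = 252
= RGB(196, 17, 252)


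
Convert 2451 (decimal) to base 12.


Divide by 12 repeatedly:
2451 ÷ 12 = 204 remainder 3
204 ÷ 12 = 17 remainder 0
17 ÷ 12 = 1 remainder 5
1 ÷ 12 = 0 remainder 1
Reading remainders bottom-up:
= 1503


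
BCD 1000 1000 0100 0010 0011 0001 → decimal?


Each 4-bit group → digit:
  1000 → 8
  1000 → 8
  0100 → 4
  0010 → 2
  0011 → 3
  0001 → 1
= 884231


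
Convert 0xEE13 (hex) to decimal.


Positional values:
Position 0: 3 × 16^0 = 3 × 1 = 3
Position 1: 1 × 16^1 = 1 × 16 = 16
Position 2: E × 16^2 = 14 × 256 = 3584
Position 3: E × 16^3 = 14 × 4096 = 57344
Sum = 3 + 16 + 3584 + 57344
= 60947


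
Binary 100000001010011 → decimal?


Positional values:
Bit 0: 1 × 2^0 = 1
Bit 1: 1 × 2^1 = 2
Bit 4: 1 × 2^4 = 16
Bit 6: 1 × 2^6 = 64
Bit 14: 1 × 2^14 = 16384
Sum = 1 + 2 + 16 + 64 + 16384
= 16467


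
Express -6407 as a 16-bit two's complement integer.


Original: 0001100100000111
Step 1 - Invert all bits: 1110011011111000
Step 2 - Add 1: 1110011011111000 + 1
= 1110011011111001 (represents -6407)


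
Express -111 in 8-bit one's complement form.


Original: 01101111
Invert all bits:
  bit 0: 0 → 1
  bit 1: 1 → 0
  bit 2: 1 → 0
  bit 3: 0 → 1
  bit 4: 1 → 0
  bit 5: 1 → 0
  bit 6: 1 → 0
  bit 7: 1 → 0
= 10010000


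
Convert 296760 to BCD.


Each digit → 4-bit binary:
  2 → 0010
  9 → 1001
  6 → 0110
  7 → 0111
  6 → 0110
  0 → 0000
= 0010 1001 0110 0111 0110 0000


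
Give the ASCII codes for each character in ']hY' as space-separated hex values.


String: ']hY'  (3 characters)
Per-character ASCII lookup:
  ']': special character: ']' = 93 → 0x5D
  'h': lowercase starts at 97: 'h' = 97 + 7 = 104 → 0x68
  'Y': uppercase starts at 65: 'Y' = 65 + 24 = 89 → 0x59
= 0x5D 0x68 0x59


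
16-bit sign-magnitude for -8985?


Sign bit: 1 (negative)
Magnitude: 8985 = 010001100011001
= 1010001100011001


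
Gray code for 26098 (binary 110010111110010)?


Binary: 110010111110010
Gray code: G = B XOR (B >> 1)
B >> 1 = 011001011111001
110010111110010 XOR 011001011111001:
  1 XOR 0 = 1
  1 XOR 1 = 0
  0 XOR 1 = 1
  0 XOR 0 = 0
  1 XOR 0 = 1
  0 XOR 1 = 1
  1 XOR 0 = 1
  1 XOR 1 = 0
  1 XOR 1 = 0
  1 XOR 1 = 0
  1 XOR 1 = 0
  0 XOR 1 = 1
  0 XOR 0 = 0
  1 XOR 0 = 1
  0 XOR 1 = 1
= 101011100001011


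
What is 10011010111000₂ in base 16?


Group into 4-bit nibbles: 0010011010111000
  0010 = 2
  0110 = 6
  1011 = B
  1000 = 8
= 0x26B8


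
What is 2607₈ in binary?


Each octal digit → 3 binary bits:
  2 = 010
  6 = 110
  0 = 000
  7 = 111
Concatenate: 010 110 000 111
= 010110000111


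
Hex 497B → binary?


Each hex digit → 4 binary bits:
  4 = 0100
  9 = 1001
  7 = 0111
  B = 1011
Concatenate: 0100 1001 0111 1011
= 0100100101111011


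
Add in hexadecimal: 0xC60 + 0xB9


Align and add column by column (LSB to MSB, each column mod 16 with carry):
  0C60
+ 00B9
  ----
  col 0: 0(0) + 9(9) + 0 (carry in) = 9 → 9(9), carry out 0
  col 1: 6(6) + B(11) + 0 (carry in) = 17 → 1(1), carry out 1
  col 2: C(12) + 0(0) + 1 (carry in) = 13 → D(13), carry out 0
  col 3: 0(0) + 0(0) + 0 (carry in) = 0 → 0(0), carry out 0
Reading digits MSB→LSB: 0D19
Strip leading zeros: D19
= 0xD19


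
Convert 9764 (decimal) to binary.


Divide by 2 repeatedly:
9764 ÷ 2 = 4882 remainder 0
4882 ÷ 2 = 2441 remainder 0
2441 ÷ 2 = 1220 remainder 1
1220 ÷ 2 = 610 remainder 0
610 ÷ 2 = 305 remainder 0
305 ÷ 2 = 152 remainder 1
152 ÷ 2 = 76 remainder 0
76 ÷ 2 = 38 remainder 0
38 ÷ 2 = 19 remainder 0
19 ÷ 2 = 9 remainder 1
9 ÷ 2 = 4 remainder 1
4 ÷ 2 = 2 remainder 0
2 ÷ 2 = 1 remainder 0
1 ÷ 2 = 0 remainder 1
Reading remainders bottom-up:
= 10011000100100


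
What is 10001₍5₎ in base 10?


Positional values (base 5):
  1 × 5^0 = 1 × 1 = 1
  0 × 5^1 = 0 × 5 = 0
  0 × 5^2 = 0 × 25 = 0
  0 × 5^3 = 0 × 125 = 0
  1 × 5^4 = 1 × 625 = 625
Sum = 1 + 0 + 0 + 0 + 625
= 626


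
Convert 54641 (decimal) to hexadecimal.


Divide by 16 repeatedly:
54641 ÷ 16 = 3415 remainder 1 (1)
3415 ÷ 16 = 213 remainder 7 (7)
213 ÷ 16 = 13 remainder 5 (5)
13 ÷ 16 = 0 remainder 13 (D)
Reading remainders bottom-up:
= 0xD571


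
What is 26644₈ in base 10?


Positional values:
Position 0: 4 × 8^0 = 4
Position 1: 4 × 8^1 = 32
Position 2: 6 × 8^2 = 384
Position 3: 6 × 8^3 = 3072
Position 4: 2 × 8^4 = 8192
Sum = 4 + 32 + 384 + 3072 + 8192
= 11684


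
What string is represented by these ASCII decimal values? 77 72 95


Codes (decimal): 77 72 95
Per-code ASCII lookup:
  77  (range 65-90: uppercase, 77 - 65 = 12) → 'M'
  72  (range 65-90: uppercase, 72 - 65 = 7) → 'H'
  95  (special character) → '_'
= 'MH_'


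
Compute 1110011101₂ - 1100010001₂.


Align and subtract column by column (LSB to MSB, borrowing when needed):
  1110011101
- 1100010001
  ----------
  col 0: (1 - 0 borrow-in) - 1 → 1 - 1 = 0, borrow out 0
  col 1: (0 - 0 borrow-in) - 0 → 0 - 0 = 0, borrow out 0
  col 2: (1 - 0 borrow-in) - 0 → 1 - 0 = 1, borrow out 0
  col 3: (1 - 0 borrow-in) - 0 → 1 - 0 = 1, borrow out 0
  col 4: (1 - 0 borrow-in) - 1 → 1 - 1 = 0, borrow out 0
  col 5: (0 - 0 borrow-in) - 0 → 0 - 0 = 0, borrow out 0
  col 6: (0 - 0 borrow-in) - 0 → 0 - 0 = 0, borrow out 0
  col 7: (1 - 0 borrow-in) - 0 → 1 - 0 = 1, borrow out 0
  col 8: (1 - 0 borrow-in) - 1 → 1 - 1 = 0, borrow out 0
  col 9: (1 - 0 borrow-in) - 1 → 1 - 1 = 0, borrow out 0
Reading bits MSB→LSB: 0010001100
Strip leading zeros: 10001100
= 10001100


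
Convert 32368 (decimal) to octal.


Divide by 8 repeatedly:
32368 ÷ 8 = 4046 remainder 0
4046 ÷ 8 = 505 remainder 6
505 ÷ 8 = 63 remainder 1
63 ÷ 8 = 7 remainder 7
7 ÷ 8 = 0 remainder 7
Reading remainders bottom-up:
= 0o77160


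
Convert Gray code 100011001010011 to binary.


Gray code: 100011001010011
MSB stays the same: 1
Each subsequent bit = prev_binary XOR current_gray:
  B[1] = 1 XOR 0 = 1
  B[2] = 1 XOR 0 = 1
  B[3] = 1 XOR 0 = 1
  B[4] = 1 XOR 1 = 0
  B[5] = 0 XOR 1 = 1
  B[6] = 1 XOR 0 = 1
  B[7] = 1 XOR 0 = 1
  B[8] = 1 XOR 1 = 0
  B[9] = 0 XOR 0 = 0
  B[10] = 0 XOR 1 = 1
  B[11] = 1 XOR 0 = 1
  B[12] = 1 XOR 0 = 1
  B[13] = 1 XOR 1 = 0
  B[14] = 0 XOR 1 = 1
= 111101110011101 (31645 decimal)


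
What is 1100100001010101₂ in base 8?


Group into 3-bit groups: 001100100001010101
  001 = 1
  100 = 4
  100 = 4
  001 = 1
  010 = 2
  101 = 5
= 0o144125


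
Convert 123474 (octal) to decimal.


Positional values:
Position 0: 4 × 8^0 = 4
Position 1: 7 × 8^1 = 56
Position 2: 4 × 8^2 = 256
Position 3: 3 × 8^3 = 1536
Position 4: 2 × 8^4 = 8192
Position 5: 1 × 8^5 = 32768
Sum = 4 + 56 + 256 + 1536 + 8192 + 32768
= 42812


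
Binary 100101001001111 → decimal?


Positional values:
Bit 0: 1 × 2^0 = 1
Bit 1: 1 × 2^1 = 2
Bit 2: 1 × 2^2 = 4
Bit 3: 1 × 2^3 = 8
Bit 6: 1 × 2^6 = 64
Bit 9: 1 × 2^9 = 512
Bit 11: 1 × 2^11 = 2048
Bit 14: 1 × 2^14 = 16384
Sum = 1 + 2 + 4 + 8 + 64 + 512 + 2048 + 16384
= 19023


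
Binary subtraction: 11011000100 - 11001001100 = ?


Align and subtract column by column (LSB to MSB, borrowing when needed):
  11011000100
- 11001001100
  -----------
  col 0: (0 - 0 borrow-in) - 0 → 0 - 0 = 0, borrow out 0
  col 1: (0 - 0 borrow-in) - 0 → 0 - 0 = 0, borrow out 0
  col 2: (1 - 0 borrow-in) - 1 → 1 - 1 = 0, borrow out 0
  col 3: (0 - 0 borrow-in) - 1 → borrow from next column: (0+2) - 1 = 1, borrow out 1
  col 4: (0 - 1 borrow-in) - 0 → borrow from next column: (-1+2) - 0 = 1, borrow out 1
  col 5: (0 - 1 borrow-in) - 0 → borrow from next column: (-1+2) - 0 = 1, borrow out 1
  col 6: (1 - 1 borrow-in) - 1 → borrow from next column: (0+2) - 1 = 1, borrow out 1
  col 7: (1 - 1 borrow-in) - 0 → 0 - 0 = 0, borrow out 0
  col 8: (0 - 0 borrow-in) - 0 → 0 - 0 = 0, borrow out 0
  col 9: (1 - 0 borrow-in) - 1 → 1 - 1 = 0, borrow out 0
  col 10: (1 - 0 borrow-in) - 1 → 1 - 1 = 0, borrow out 0
Reading bits MSB→LSB: 00001111000
Strip leading zeros: 1111000
= 1111000


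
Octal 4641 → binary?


Each octal digit → 3 binary bits:
  4 = 100
  6 = 110
  4 = 100
  1 = 001
Concatenate: 100 110 100 001
= 100110100001


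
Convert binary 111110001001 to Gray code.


Binary: 111110001001
Gray code: G = B XOR (B >> 1)
B >> 1 = 011111000100
111110001001 XOR 011111000100:
  1 XOR 0 = 1
  1 XOR 1 = 0
  1 XOR 1 = 0
  1 XOR 1 = 0
  1 XOR 1 = 0
  0 XOR 1 = 1
  0 XOR 0 = 0
  0 XOR 0 = 0
  1 XOR 0 = 1
  0 XOR 1 = 1
  0 XOR 0 = 0
  1 XOR 0 = 1
= 100001001101


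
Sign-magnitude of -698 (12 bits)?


Sign bit: 1 (negative)
Magnitude: 698 = 01010111010
= 101010111010


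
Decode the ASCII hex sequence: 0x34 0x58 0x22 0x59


Codes (hex): 0x34 0x58 0x22 0x59
Per-code ASCII lookup:
  0x34 = 52  (range 48-57: digits, 52 - 48 = 4) → '4'
  0x58 = 88  (range 65-90: uppercase, 88 - 65 = 23) → 'X'
  0x22 = 34  (special character) → '"'
  0x59 = 89  (range 65-90: uppercase, 89 - 65 = 24) → 'Y'
= '4X"Y'
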